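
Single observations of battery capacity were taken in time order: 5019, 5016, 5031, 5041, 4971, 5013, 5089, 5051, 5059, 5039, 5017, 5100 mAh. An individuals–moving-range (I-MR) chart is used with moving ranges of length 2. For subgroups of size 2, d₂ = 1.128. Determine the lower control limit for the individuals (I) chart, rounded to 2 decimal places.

4943.60

X̄ = (5019 + 5016 + 5031 + 5041 + 4971 + 5013 + 5089 + 5051 + 5059 + 5039 + 5017 + 5100) / 12 = 5037.1667
Moving ranges: 3, 15, 10, 70, 42, 76, 38, 8, 20, 22, 83; M̄R̄ = 387.0000 / 11 = 35.1818
LCL = X̄ − 3·M̄R̄/d₂ = 5037.1667 − 3 × 35.1818 / 1.128 = 4943.5980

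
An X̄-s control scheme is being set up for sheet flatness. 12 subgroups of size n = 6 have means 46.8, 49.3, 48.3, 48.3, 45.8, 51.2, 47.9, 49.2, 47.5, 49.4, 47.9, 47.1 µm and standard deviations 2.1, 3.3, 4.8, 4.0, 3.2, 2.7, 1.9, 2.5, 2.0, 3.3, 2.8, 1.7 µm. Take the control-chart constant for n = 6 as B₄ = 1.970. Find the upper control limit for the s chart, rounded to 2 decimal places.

5.63

s̄ = (2.1 + 3.3 + 4.8 + 4.0 + 3.2 + 2.7 + 1.9 + 2.5 + 2.0 + 3.3 + 2.8 + 1.7) / 12 = 2.8583
UCL_s = B₄·s̄ = 1.970 × 2.8583 = 5.6309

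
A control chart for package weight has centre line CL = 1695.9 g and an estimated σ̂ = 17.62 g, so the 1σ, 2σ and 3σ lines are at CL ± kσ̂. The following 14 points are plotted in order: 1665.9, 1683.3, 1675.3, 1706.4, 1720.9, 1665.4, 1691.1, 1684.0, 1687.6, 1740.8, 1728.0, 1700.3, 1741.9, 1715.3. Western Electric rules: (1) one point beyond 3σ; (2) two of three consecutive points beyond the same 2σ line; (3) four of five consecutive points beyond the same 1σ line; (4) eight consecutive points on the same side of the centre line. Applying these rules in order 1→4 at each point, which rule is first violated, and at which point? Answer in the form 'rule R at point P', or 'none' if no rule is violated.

rule 3 at point 14

Zone of each point (C = within 1σ̂, B = 1σ̂–2σ̂, A = 2σ̂–3σ̂, * = beyond 3σ̂; sign = side of CL): 1:-B, 2:-C, 3:-B, 4:+C, 5:+B, 6:-B, 7:-C, 8:-C, 9:-C, 10:+A, 11:+B, 12:+C, 13:+A, 14:+B
Rule 3 (four of five consecutive points beyond the same 1σ limit) is satisfied at point 14.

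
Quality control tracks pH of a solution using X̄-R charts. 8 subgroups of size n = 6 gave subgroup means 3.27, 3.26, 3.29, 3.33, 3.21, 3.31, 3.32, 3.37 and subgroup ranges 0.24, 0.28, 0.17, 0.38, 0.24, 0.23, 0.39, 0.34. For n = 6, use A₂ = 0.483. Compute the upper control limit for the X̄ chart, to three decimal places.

X̄̄ = (3.27 + 3.26 + 3.29 + 3.33 + 3.21 + 3.31 + 3.32 + 3.37) / 8 = 26.3600 / 8 = 3.2950
R̄ = (0.24 + 0.28 + 0.17 + 0.38 + 0.24 + 0.23 + 0.39 + 0.34) / 8 = 2.2700 / 8 = 0.2838
UCL = X̄̄ + A₂·R̄ = 3.2950 + 0.483 × 0.2838 = 3.4321

3.432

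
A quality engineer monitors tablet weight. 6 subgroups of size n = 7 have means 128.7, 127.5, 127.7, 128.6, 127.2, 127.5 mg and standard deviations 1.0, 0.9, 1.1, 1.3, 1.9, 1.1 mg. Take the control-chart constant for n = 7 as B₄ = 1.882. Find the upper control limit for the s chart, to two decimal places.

2.29

s̄ = (1.0 + 0.9 + 1.1 + 1.3 + 1.9 + 1.1) / 6 = 1.2167
UCL_s = B₄·s̄ = 1.882 × 1.2167 = 2.2898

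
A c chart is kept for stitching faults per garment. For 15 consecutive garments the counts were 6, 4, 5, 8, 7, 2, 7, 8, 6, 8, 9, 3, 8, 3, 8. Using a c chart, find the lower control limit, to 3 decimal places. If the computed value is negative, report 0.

0.000

c̄ = (6 + 4 + 5 + 8 + 7 + 2 + 7 + 8 + 6 + 8 + 9 + 3 + 8 + 3 + 8) / 15 = 92 / 15 = 6.1333
LCL = c̄ − 3√c̄ = 6.1333 − 3 × 2.4766 = -1.2963 → 0 (cannot be negative)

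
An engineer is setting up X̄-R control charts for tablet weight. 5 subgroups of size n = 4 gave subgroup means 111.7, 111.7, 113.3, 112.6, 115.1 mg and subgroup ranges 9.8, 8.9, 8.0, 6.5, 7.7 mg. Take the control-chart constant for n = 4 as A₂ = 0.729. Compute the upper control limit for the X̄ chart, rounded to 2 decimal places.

118.84

X̄̄ = (111.7 + 111.7 + 113.3 + 112.6 + 115.1) / 5 = 564.4000 / 5 = 112.8800
R̄ = (9.8 + 8.9 + 8.0 + 6.5 + 7.7) / 5 = 40.9000 / 5 = 8.1800
UCL = X̄̄ + A₂·R̄ = 112.8800 + 0.729 × 8.1800 = 118.8432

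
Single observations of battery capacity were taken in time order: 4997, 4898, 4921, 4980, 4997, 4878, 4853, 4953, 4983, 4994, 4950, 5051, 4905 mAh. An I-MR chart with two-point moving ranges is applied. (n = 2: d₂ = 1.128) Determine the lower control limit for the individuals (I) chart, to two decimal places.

X̄ = (4997 + 4898 + 4921 + 4980 + 4997 + 4878 + 4853 + 4953 + 4983 + 4994 + 4950 + 5051 + 4905) / 13 = 4950.7692
Moving ranges: 99, 23, 59, 17, 119, 25, 100, 30, 11, 44, 101, 146; M̄R̄ = 774.0000 / 12 = 64.5000
LCL = X̄ − 3·M̄R̄/d₂ = 4950.7692 − 3 × 64.5000 / 1.128 = 4779.2267

4779.23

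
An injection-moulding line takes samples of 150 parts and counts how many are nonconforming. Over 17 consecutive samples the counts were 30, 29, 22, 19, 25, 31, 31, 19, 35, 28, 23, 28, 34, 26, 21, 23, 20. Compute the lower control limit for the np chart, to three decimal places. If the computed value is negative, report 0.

p̄ = Σdᵢ / (k·n) = 444 / (17 × 150) = 0.17412
LCL = np̄ − 3·√(np̄(1−p̄)) = 26.1176 − 3 × 4.6444 = 12.1846

12.185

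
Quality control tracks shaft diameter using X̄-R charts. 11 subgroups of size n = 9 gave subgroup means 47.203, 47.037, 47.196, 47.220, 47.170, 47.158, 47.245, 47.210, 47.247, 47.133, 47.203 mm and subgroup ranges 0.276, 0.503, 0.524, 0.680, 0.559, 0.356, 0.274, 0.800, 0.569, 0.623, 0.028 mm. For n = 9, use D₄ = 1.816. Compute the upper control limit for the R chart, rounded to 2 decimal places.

0.86

R̄ = (0.276 + 0.503 + 0.524 + 0.680 + 0.559 + 0.356 + 0.274 + 0.800 + 0.569 + 0.623 + 0.028) / 11 = 5.1920 / 11 = 0.4720
UCL_R = D₄·R̄ = 1.816 × 0.4720 = 0.8572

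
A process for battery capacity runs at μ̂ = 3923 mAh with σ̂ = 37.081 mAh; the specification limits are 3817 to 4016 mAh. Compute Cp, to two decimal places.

Cp = (USL − LSL) / (6σ̂) = (4016 − 3817) / (6 × 37.081) = 199.0000 / 222.4860 = 0.8944

0.89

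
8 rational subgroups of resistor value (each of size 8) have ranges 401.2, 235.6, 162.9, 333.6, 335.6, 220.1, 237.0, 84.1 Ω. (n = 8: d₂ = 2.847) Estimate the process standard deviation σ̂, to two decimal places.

R̄ = (401.2 + 235.6 + 162.9 + 333.6 + 335.6 + 220.1 + 237.0 + 84.1) / 8 = 251.2625
σ̂ = R̄ / d₂ = 251.2625 / 2.847 = 88.2552

88.26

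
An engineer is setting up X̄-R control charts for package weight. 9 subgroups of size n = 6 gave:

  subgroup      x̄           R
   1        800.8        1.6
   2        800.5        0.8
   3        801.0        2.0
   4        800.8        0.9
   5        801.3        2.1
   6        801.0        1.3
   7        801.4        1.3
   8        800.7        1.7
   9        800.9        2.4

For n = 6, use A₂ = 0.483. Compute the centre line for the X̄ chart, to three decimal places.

X̄̄ = (800.8 + 800.5 + 801.0 + 800.8 + 801.3 + 801.0 + 801.4 + 800.7 + 800.9) / 9 = 7208.4000 / 9 = 800.9333
CL = X̄̄ = 800.9333

800.933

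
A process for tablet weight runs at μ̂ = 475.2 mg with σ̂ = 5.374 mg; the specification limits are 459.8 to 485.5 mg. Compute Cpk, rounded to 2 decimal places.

Cpu = (USL − μ̂) / (3σ̂) = (485.5 − 475.2) / (3 × 5.374) = 0.6389; Cpl = (μ̂ − LSL) / (3σ̂) = (475.2 − 459.8) / (3 × 5.374) = 0.9552; Cpk = min(Cpu, Cpl) = 0.6389

0.64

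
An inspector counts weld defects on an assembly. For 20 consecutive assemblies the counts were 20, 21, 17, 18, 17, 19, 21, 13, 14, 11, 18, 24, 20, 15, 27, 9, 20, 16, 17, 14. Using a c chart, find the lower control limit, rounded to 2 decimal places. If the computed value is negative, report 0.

4.98

c̄ = (20 + 21 + 17 + 18 + 17 + 19 + 21 + 13 + 14 + 11 + 18 + 24 + 20 + 15 + 27 + 9 + 20 + 16 + 17 + 14) / 20 = 351 / 20 = 17.5500
LCL = c̄ − 3√c̄ = 17.5500 − 3 × 4.1893 = 4.9822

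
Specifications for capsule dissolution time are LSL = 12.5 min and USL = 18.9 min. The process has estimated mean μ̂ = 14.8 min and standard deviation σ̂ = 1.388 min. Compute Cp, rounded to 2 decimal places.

0.77

Cp = (USL − LSL) / (6σ̂) = (18.9 − 12.5) / (6 × 1.388) = 6.4000 / 8.3280 = 0.7685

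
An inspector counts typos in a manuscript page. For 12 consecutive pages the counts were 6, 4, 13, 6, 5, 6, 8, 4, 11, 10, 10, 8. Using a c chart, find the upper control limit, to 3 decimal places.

15.845

c̄ = (6 + 4 + 13 + 6 + 5 + 6 + 8 + 4 + 11 + 10 + 10 + 8) / 12 = 91 / 12 = 7.5833
UCL = c̄ + 3√c̄ = 7.5833 + 3 × √7.5833 = 7.5833 + 3 × 2.7538 = 15.8447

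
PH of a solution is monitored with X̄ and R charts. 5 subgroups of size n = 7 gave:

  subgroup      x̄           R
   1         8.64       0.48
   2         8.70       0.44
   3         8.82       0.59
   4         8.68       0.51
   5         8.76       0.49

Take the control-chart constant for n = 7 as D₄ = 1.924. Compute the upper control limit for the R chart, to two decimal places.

0.97

R̄ = (0.48 + 0.44 + 0.59 + 0.51 + 0.49) / 5 = 2.5100 / 5 = 0.5020
UCL_R = D₄·R̄ = 1.924 × 0.5020 = 0.9658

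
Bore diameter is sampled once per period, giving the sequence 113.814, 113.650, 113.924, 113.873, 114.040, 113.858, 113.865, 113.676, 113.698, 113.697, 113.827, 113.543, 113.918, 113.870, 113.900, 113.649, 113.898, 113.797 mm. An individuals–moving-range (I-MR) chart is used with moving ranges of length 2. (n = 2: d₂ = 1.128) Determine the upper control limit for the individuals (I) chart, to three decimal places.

X̄ = (113.814 + 113.650 + 113.924 + 113.873 + 114.040 + 113.858 + 113.865 + 113.676 + 113.698 + 113.697 + 113.827 + 113.543 + 113.918 + 113.870 + 113.900 + 113.649 + 113.898 + 113.797) / 18 = 113.8054
Moving ranges: 0.164, 0.274, 0.051, 0.167, 0.182, 0.007, 0.189, 0.022, 0.001, 0.130, 0.284, 0.375, 0.048, 0.030, 0.251, 0.249, 0.101; M̄R̄ = 2.5250 / 17 = 0.1485
UCL = X̄ + 3·M̄R̄/d₂ = 113.8054 + 3 × 0.1485 / 1.128 = 114.2004

114.200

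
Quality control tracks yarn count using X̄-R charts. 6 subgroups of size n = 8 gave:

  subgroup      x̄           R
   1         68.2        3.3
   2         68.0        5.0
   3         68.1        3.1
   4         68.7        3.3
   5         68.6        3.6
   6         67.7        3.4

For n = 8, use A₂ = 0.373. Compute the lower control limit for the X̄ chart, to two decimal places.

66.87

X̄̄ = (68.2 + 68.0 + 68.1 + 68.7 + 68.6 + 67.7) / 6 = 409.3000 / 6 = 68.2167
R̄ = (3.3 + 5.0 + 3.1 + 3.3 + 3.6 + 3.4) / 6 = 21.7000 / 6 = 3.6167
LCL = X̄̄ − A₂·R̄ = 68.2167 − 0.373 × 3.6167 = 66.8676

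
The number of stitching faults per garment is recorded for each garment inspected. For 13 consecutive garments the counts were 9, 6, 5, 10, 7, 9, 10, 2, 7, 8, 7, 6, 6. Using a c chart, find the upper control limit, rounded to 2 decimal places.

15.06

c̄ = (9 + 6 + 5 + 10 + 7 + 9 + 10 + 2 + 7 + 8 + 7 + 6 + 6) / 13 = 92 / 13 = 7.0769
UCL = c̄ + 3√c̄ = 7.0769 + 3 × √7.0769 = 7.0769 + 3 × 2.6602 = 15.0577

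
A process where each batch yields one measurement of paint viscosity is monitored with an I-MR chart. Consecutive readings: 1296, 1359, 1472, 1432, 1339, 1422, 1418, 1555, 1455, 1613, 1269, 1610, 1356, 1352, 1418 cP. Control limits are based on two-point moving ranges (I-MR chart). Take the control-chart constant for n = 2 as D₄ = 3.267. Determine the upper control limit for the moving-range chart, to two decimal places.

420.04

Moving ranges: 63, 113, 40, 93, 83, 4, 137, 100, 158, 344, 341, 254, 4, 66; M̄R̄ = 1800.0000 / 14 = 128.5714
UCL_MR = D₄·M̄R̄ = 3.267 × 128.5714 = 420.0429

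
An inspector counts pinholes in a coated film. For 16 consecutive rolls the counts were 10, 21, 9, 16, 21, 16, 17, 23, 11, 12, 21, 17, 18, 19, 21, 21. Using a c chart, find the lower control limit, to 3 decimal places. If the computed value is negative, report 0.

4.670

c̄ = (10 + 21 + 9 + 16 + 21 + 16 + 17 + 23 + 11 + 12 + 21 + 17 + 18 + 19 + 21 + 21) / 16 = 273 / 16 = 17.0625
LCL = c̄ − 3√c̄ = 17.0625 − 3 × 4.1307 = 4.6705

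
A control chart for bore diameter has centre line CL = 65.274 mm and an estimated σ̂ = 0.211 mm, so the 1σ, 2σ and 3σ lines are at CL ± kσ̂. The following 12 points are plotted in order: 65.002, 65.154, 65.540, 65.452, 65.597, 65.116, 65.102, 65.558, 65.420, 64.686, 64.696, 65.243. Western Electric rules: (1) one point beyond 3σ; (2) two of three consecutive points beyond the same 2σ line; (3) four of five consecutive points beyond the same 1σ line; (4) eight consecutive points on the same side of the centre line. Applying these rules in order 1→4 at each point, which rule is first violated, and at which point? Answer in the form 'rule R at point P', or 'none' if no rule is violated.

rule 2 at point 11

Zone of each point (C = within 1σ̂, B = 1σ̂–2σ̂, A = 2σ̂–3σ̂, * = beyond 3σ̂; sign = side of CL): 1:-B, 2:-C, 3:+B, 4:+C, 5:+B, 6:-C, 7:-C, 8:+B, 9:+C, 10:-A, 11:-A, 12:-C
Rule 2 (two of three consecutive points beyond the same 2σ limit) is satisfied at point 11.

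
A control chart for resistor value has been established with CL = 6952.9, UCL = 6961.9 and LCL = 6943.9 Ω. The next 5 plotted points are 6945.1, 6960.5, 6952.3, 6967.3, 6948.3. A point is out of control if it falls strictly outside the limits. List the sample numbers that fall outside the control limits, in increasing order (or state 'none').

Compare each point to [6943.9, 6961.9]: sample 4 = 6967.3 > UCL.

4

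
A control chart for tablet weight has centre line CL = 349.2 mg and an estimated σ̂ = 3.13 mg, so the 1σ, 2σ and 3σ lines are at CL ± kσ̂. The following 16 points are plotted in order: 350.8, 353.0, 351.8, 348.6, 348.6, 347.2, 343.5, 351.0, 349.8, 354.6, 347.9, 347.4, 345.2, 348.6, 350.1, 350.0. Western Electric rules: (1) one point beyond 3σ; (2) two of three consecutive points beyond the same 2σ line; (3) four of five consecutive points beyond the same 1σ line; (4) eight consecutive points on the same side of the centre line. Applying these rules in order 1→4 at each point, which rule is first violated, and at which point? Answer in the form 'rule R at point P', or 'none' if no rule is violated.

Zone of each point (C = within 1σ̂, B = 1σ̂–2σ̂, A = 2σ̂–3σ̂, * = beyond 3σ̂; sign = side of CL): 1:+C, 2:+B, 3:+C, 4:-C, 5:-C, 6:-C, 7:-B, 8:+C, 9:+C, 10:+B, 11:-C, 12:-C, 13:-B, 14:-C, 15:+C, 16:+C
No rule fires across all 16 points.

none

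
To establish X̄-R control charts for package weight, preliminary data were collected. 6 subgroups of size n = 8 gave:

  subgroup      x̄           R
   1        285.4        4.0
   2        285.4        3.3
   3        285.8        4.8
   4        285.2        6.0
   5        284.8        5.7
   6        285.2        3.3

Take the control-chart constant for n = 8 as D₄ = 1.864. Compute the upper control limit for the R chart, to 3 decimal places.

R̄ = (4.0 + 3.3 + 4.8 + 6.0 + 5.7 + 3.3) / 6 = 27.1000 / 6 = 4.5167
UCL_R = D₄·R̄ = 1.864 × 4.5167 = 8.4191

8.419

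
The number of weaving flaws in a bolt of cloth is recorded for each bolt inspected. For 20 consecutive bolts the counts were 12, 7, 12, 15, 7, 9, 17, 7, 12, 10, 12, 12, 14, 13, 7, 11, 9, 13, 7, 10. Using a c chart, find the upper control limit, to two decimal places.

20.66

c̄ = (12 + 7 + 12 + 15 + 7 + 9 + 17 + 7 + 12 + 10 + 12 + 12 + 14 + 13 + 7 + 11 + 9 + 13 + 7 + 10) / 20 = 216 / 20 = 10.8000
UCL = c̄ + 3√c̄ = 10.8000 + 3 × √10.8000 = 10.8000 + 3 × 3.2863 = 20.6590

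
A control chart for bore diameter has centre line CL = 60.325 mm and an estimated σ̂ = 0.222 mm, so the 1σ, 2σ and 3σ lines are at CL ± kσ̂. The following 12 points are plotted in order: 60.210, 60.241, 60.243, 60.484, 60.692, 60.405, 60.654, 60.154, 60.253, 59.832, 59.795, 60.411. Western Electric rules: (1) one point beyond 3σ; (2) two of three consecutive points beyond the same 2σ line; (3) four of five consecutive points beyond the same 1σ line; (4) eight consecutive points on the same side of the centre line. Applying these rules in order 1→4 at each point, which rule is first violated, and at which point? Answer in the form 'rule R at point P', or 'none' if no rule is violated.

rule 2 at point 11

Zone of each point (C = within 1σ̂, B = 1σ̂–2σ̂, A = 2σ̂–3σ̂, * = beyond 3σ̂; sign = side of CL): 1:-C, 2:-C, 3:-C, 4:+C, 5:+B, 6:+C, 7:+B, 8:-C, 9:-C, 10:-A, 11:-A, 12:+C
Rule 2 (two of three consecutive points beyond the same 2σ limit) is satisfied at point 11.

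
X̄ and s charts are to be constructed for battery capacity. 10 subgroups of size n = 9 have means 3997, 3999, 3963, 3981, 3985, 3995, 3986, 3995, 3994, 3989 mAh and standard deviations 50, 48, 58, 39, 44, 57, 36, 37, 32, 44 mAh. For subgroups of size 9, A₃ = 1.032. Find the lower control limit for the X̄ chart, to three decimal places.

X̄̄ = (3997 + 3999 + 3963 + 3981 + 3985 + 3995 + 3986 + 3995 + 3994 + 3989) / 10 = 3988.4000
s̄ = (50 + 48 + 58 + 39 + 44 + 57 + 36 + 37 + 32 + 44) / 10 = 44.5000
LCL = X̄̄ − A₃·s̄ = 3988.4000 − 1.032 × 44.5000 = 3942.4760

3942.476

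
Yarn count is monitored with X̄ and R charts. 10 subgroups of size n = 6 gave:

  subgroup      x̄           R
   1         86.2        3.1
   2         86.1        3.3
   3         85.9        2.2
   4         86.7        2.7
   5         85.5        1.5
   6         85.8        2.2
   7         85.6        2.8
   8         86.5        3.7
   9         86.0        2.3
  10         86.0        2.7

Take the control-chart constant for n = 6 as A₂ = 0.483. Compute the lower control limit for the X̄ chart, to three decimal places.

X̄̄ = (86.2 + 86.1 + 85.9 + 86.7 + 85.5 + 85.8 + 85.6 + 86.5 + 86.0 + 86.0) / 10 = 860.3000 / 10 = 86.0300
R̄ = (3.1 + 3.3 + 2.2 + 2.7 + 1.5 + 2.2 + 2.8 + 3.7 + 2.3 + 2.7) / 10 = 26.5000 / 10 = 2.6500
LCL = X̄̄ − A₂·R̄ = 86.0300 − 0.483 × 2.6500 = 84.7501

84.750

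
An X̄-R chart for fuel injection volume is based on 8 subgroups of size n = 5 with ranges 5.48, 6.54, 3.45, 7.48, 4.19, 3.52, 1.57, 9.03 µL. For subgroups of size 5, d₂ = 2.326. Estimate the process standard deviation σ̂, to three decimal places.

2.217

R̄ = (5.48 + 6.54 + 3.45 + 7.48 + 4.19 + 3.52 + 1.57 + 9.03) / 8 = 5.1575
σ̂ = R̄ / d₂ = 5.1575 / 2.326 = 2.2173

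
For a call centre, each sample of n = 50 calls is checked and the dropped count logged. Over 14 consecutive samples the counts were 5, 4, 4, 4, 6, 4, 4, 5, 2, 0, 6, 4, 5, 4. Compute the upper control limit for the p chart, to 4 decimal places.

0.1975

p̄ = Σdᵢ / (k·n) = 57 / (14 × 50) = 0.08143
UCL = p̄ + 3·√(p̄(1−p̄)/n) = 0.08143 + 3 × √(0.08143×0.91857/50) = 0.08143 + 3 × 0.03868 = 0.19746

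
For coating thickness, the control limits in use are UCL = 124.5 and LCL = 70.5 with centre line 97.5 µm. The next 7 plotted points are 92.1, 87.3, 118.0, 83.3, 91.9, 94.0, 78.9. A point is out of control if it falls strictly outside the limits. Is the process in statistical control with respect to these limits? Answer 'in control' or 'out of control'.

in control

All 7 points lie within [70.5, 124.5].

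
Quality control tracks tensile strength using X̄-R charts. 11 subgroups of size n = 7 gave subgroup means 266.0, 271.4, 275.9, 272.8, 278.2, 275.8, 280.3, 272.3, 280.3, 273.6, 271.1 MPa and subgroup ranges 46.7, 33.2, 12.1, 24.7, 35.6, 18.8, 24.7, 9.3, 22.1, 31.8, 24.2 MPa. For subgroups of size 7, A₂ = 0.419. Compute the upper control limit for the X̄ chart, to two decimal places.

285.12

X̄̄ = (266.0 + 271.4 + 275.9 + 272.8 + 278.2 + 275.8 + 280.3 + 272.3 + 280.3 + 273.6 + 271.1) / 11 = 3017.7000 / 11 = 274.3364
R̄ = (46.7 + 33.2 + 12.1 + 24.7 + 35.6 + 18.8 + 24.7 + 9.3 + 22.1 + 31.8 + 24.2) / 11 = 283.2000 / 11 = 25.7455
UCL = X̄̄ + A₂·R̄ = 274.3364 + 0.419 × 25.7455 = 285.1237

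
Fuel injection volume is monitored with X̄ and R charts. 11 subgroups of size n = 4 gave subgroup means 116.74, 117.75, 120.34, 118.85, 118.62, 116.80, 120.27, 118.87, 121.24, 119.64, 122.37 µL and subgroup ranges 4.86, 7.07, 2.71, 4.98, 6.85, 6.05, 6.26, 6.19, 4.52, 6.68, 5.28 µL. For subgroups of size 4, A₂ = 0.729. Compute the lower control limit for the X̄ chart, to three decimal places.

115.154

X̄̄ = (116.74 + 117.75 + 120.34 + 118.85 + 118.62 + 116.80 + 120.27 + 118.87 + 121.24 + 119.64 + 122.37) / 11 = 1311.4900 / 11 = 119.2264
R̄ = (4.86 + 7.07 + 2.71 + 4.98 + 6.85 + 6.05 + 6.26 + 6.19 + 4.52 + 6.68 + 5.28) / 11 = 61.4500 / 11 = 5.5864
LCL = X̄̄ − A₂·R̄ = 119.2264 − 0.729 × 5.5864 = 115.1539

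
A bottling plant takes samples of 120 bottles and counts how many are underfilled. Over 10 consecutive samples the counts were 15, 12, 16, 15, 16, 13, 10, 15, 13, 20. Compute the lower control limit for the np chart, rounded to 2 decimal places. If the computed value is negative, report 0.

p̄ = Σdᵢ / (k·n) = 145 / (10 × 120) = 0.12083
LCL = np̄ − 3·√(np̄(1−p̄)) = 14.5000 − 3 × 3.5704 = 3.7887

3.79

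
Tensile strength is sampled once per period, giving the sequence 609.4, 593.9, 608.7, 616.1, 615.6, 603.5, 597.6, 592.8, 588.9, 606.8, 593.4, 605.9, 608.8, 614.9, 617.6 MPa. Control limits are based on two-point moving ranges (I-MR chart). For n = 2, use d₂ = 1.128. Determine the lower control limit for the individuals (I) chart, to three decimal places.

X̄ = (609.4 + 593.9 + 608.7 + 616.1 + 615.6 + 603.5 + 597.6 + 592.8 + 588.9 + 606.8 + 593.4 + 605.9 + 608.8 + 614.9 + 617.6) / 15 = 604.9267
Moving ranges: 15.5, 14.8, 7.4, 0.5, 12.1, 5.9, 4.8, 3.9, 17.9, 13.4, 12.5, 2.9, 6.1, 2.7; M̄R̄ = 120.4000 / 14 = 8.6000
LCL = X̄ − 3·M̄R̄/d₂ = 604.9267 − 3 × 8.6000 / 1.128 = 582.0543

582.054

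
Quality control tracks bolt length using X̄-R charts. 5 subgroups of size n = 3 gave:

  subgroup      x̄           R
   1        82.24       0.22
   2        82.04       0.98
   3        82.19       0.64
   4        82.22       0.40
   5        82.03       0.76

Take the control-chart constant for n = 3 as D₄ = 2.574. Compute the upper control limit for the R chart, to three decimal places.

R̄ = (0.22 + 0.98 + 0.64 + 0.40 + 0.76) / 5 = 3.0000 / 5 = 0.6000
UCL_R = D₄·R̄ = 2.574 × 0.6000 = 1.5444

1.544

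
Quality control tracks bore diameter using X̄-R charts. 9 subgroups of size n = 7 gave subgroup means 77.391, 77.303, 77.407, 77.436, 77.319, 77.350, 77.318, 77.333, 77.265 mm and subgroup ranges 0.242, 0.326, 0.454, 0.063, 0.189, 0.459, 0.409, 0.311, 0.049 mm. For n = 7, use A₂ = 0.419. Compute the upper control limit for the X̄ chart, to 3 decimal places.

X̄̄ = (77.391 + 77.303 + 77.407 + 77.436 + 77.319 + 77.350 + 77.318 + 77.333 + 77.265) / 9 = 696.1220 / 9 = 77.3469
R̄ = (0.242 + 0.326 + 0.454 + 0.063 + 0.189 + 0.459 + 0.409 + 0.311 + 0.049) / 9 = 2.5020 / 9 = 0.2780
UCL = X̄̄ + A₂·R̄ = 77.3469 + 0.419 × 0.2780 = 77.4634

77.463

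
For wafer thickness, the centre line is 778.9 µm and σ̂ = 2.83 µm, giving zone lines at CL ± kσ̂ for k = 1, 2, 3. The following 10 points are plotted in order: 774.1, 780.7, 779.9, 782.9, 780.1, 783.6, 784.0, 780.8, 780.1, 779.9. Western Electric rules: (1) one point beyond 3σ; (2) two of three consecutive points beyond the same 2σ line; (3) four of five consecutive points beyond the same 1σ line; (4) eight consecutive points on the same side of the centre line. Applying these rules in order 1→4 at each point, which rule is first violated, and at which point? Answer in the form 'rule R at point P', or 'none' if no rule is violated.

Zone of each point (C = within 1σ̂, B = 1σ̂–2σ̂, A = 2σ̂–3σ̂, * = beyond 3σ̂; sign = side of CL): 1:-B, 2:+C, 3:+C, 4:+B, 5:+C, 6:+B, 7:+B, 8:+C, 9:+C, 10:+C
Rule 4 (eight consecutive points on the same side of the centre line) is satisfied at point 9.

rule 4 at point 9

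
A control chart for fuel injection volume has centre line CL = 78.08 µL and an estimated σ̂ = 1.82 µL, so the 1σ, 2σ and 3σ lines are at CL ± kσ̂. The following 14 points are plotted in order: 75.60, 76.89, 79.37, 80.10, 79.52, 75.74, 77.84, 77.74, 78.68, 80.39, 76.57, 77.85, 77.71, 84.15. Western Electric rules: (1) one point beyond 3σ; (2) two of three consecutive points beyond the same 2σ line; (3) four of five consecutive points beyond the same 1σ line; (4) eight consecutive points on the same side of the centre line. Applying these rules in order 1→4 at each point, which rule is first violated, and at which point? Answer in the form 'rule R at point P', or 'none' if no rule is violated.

Zone of each point (C = within 1σ̂, B = 1σ̂–2σ̂, A = 2σ̂–3σ̂, * = beyond 3σ̂; sign = side of CL): 1:-B, 2:-C, 3:+C, 4:+B, 5:+C, 6:-B, 7:-C, 8:-C, 9:+C, 10:+B, 11:-C, 12:-C, 13:-C, 14:+*
Rule 1 (one point beyond the 3σ limits) is satisfied at point 14.

rule 1 at point 14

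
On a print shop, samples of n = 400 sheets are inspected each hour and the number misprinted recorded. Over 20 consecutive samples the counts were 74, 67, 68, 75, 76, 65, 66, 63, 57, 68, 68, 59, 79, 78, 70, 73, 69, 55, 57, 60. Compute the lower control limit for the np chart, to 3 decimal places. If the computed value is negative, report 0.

p̄ = Σdᵢ / (k·n) = 1347 / (20 × 400) = 0.16837
LCL = np̄ − 3·√(np̄(1−p̄)) = 67.3500 − 3 × 7.4840 = 44.8981

44.898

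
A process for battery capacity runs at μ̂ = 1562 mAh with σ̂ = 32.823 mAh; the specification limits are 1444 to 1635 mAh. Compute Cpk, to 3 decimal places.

0.741

Cpu = (USL − μ̂) / (3σ̂) = (1635 − 1562) / (3 × 32.823) = 0.7414; Cpl = (μ̂ − LSL) / (3σ̂) = (1562 − 1444) / (3 × 32.823) = 1.1983; Cpk = min(Cpu, Cpl) = 0.7414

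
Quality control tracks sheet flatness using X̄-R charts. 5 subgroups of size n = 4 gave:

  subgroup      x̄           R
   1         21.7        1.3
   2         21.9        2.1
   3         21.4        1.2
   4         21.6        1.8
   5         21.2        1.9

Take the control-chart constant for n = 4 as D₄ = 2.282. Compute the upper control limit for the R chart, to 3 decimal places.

3.788

R̄ = (1.3 + 2.1 + 1.2 + 1.8 + 1.9) / 5 = 8.3000 / 5 = 1.6600
UCL_R = D₄·R̄ = 2.282 × 1.6600 = 3.7881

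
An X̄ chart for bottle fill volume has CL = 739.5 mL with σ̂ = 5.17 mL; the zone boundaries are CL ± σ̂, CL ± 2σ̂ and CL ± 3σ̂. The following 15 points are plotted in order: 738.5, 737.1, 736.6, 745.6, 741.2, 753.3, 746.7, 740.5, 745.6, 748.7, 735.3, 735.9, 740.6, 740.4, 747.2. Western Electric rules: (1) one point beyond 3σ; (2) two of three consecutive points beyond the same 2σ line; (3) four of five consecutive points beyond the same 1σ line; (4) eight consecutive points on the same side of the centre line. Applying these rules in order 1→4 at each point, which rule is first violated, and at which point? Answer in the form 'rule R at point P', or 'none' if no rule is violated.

rule 3 at point 10

Zone of each point (C = within 1σ̂, B = 1σ̂–2σ̂, A = 2σ̂–3σ̂, * = beyond 3σ̂; sign = side of CL): 1:-C, 2:-C, 3:-C, 4:+B, 5:+C, 6:+A, 7:+B, 8:+C, 9:+B, 10:+B, 11:-C, 12:-C, 13:+C, 14:+C, 15:+B
Rule 3 (four of five consecutive points beyond the same 1σ limit) is satisfied at point 10.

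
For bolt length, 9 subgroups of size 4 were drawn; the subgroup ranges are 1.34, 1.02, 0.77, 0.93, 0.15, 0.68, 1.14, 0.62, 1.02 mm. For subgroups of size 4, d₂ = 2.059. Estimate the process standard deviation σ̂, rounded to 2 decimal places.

R̄ = (1.34 + 1.02 + 0.77 + 0.93 + 0.15 + 0.68 + 1.14 + 0.62 + 1.02) / 9 = 0.8522
σ̂ = R̄ / d₂ = 0.8522 / 2.059 = 0.4139

0.41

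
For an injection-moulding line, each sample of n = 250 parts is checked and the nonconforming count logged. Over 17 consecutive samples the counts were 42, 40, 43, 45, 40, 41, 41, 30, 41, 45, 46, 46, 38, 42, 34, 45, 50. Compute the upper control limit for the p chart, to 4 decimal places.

0.2376

p̄ = Σdᵢ / (k·n) = 709 / (17 × 250) = 0.16682
UCL = p̄ + 3·√(p̄(1−p̄)/n) = 0.16682 + 3 × √(0.16682×0.83318/250) = 0.16682 + 3 × 0.02358 = 0.23756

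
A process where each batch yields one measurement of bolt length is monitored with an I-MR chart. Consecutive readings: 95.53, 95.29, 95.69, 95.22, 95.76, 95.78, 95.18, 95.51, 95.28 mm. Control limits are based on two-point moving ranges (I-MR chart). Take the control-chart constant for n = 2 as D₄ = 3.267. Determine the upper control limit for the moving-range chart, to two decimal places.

Moving ranges: 0.24, 0.40, 0.47, 0.54, 0.02, 0.60, 0.33, 0.23; M̄R̄ = 2.8300 / 8 = 0.3538
UCL_MR = D₄·M̄R̄ = 3.267 × 0.3538 = 1.1557

1.16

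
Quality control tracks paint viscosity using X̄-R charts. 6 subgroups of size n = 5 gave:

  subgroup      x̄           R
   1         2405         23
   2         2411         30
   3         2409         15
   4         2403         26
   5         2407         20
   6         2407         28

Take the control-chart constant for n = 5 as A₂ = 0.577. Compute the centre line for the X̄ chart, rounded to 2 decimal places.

2407.00

X̄̄ = (2405 + 2411 + 2409 + 2403 + 2407 + 2407) / 6 = 14442.0000 / 6 = 2407.0000
CL = X̄̄ = 2407.0000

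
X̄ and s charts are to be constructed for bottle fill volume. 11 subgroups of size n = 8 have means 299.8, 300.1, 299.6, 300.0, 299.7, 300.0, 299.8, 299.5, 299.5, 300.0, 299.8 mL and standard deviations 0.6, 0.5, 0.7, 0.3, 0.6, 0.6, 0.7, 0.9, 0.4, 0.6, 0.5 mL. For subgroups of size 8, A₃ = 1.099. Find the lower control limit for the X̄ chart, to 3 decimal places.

299.161

X̄̄ = (299.8 + 300.1 + 299.6 + 300.0 + 299.7 + 300.0 + 299.8 + 299.5 + 299.5 + 300.0 + 299.8) / 11 = 299.8000
s̄ = (0.6 + 0.5 + 0.7 + 0.3 + 0.6 + 0.6 + 0.7 + 0.9 + 0.4 + 0.6 + 0.5) / 11 = 0.5818
LCL = X̄̄ − A₃·s̄ = 299.8000 − 1.099 × 0.5818 = 299.1606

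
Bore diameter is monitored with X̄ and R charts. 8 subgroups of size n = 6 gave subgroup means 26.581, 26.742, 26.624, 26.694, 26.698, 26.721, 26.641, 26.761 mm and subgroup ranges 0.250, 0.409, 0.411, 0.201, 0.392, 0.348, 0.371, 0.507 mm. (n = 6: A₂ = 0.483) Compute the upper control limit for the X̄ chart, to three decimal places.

26.857

X̄̄ = (26.581 + 26.742 + 26.624 + 26.694 + 26.698 + 26.721 + 26.641 + 26.761) / 8 = 213.4620 / 8 = 26.6827
R̄ = (0.250 + 0.409 + 0.411 + 0.201 + 0.392 + 0.348 + 0.371 + 0.507) / 8 = 2.8890 / 8 = 0.3611
UCL = X̄̄ + A₂·R̄ = 26.6827 + 0.483 × 0.3611 = 26.8572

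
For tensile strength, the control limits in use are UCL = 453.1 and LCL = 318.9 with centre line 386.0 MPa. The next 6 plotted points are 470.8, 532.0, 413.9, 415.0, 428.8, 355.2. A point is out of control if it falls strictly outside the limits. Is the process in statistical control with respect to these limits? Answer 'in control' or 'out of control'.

out of control

Compare each point to [318.9, 453.1]: sample 1 = 470.8 > UCL; sample 2 = 532.0 > UCL.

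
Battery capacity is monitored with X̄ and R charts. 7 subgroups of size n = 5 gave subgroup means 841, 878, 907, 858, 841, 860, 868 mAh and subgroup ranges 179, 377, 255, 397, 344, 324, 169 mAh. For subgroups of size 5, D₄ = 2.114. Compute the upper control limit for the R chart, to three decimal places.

617.590

R̄ = (179 + 377 + 255 + 397 + 344 + 324 + 169) / 7 = 2045.0000 / 7 = 292.1429
UCL_R = D₄·R̄ = 2.114 × 292.1429 = 617.5900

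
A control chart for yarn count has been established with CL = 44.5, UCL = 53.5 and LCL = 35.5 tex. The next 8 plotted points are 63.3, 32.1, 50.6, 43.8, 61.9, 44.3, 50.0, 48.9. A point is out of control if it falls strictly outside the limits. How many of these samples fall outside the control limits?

3

Compare each point to [35.5, 53.5]: sample 1 = 63.3 > UCL; sample 2 = 32.1 < LCL; sample 5 = 61.9 > UCL.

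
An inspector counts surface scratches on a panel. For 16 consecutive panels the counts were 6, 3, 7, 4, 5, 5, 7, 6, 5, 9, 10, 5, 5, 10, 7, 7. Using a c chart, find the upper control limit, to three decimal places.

13.850

c̄ = (6 + 3 + 7 + 4 + 5 + 5 + 7 + 6 + 5 + 9 + 10 + 5 + 5 + 10 + 7 + 7) / 16 = 101 / 16 = 6.3125
UCL = c̄ + 3√c̄ = 6.3125 + 3 × √6.3125 = 6.3125 + 3 × 2.5125 = 13.8499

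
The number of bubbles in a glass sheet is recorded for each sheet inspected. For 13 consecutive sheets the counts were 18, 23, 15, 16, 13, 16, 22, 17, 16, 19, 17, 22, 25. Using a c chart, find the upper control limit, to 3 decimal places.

c̄ = (18 + 23 + 15 + 16 + 13 + 16 + 22 + 17 + 16 + 19 + 17 + 22 + 25) / 13 = 239 / 13 = 18.3846
UCL = c̄ + 3√c̄ = 18.3846 + 3 × √18.3846 = 18.3846 + 3 × 4.2877 = 31.2478

31.248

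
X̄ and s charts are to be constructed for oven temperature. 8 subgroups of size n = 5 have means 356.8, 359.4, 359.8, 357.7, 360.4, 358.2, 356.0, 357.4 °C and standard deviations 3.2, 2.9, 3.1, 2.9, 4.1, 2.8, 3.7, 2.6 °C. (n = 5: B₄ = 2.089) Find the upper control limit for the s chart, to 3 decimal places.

6.606

s̄ = (3.2 + 2.9 + 3.1 + 2.9 + 4.1 + 2.8 + 3.7 + 2.6) / 8 = 3.1625
UCL_s = B₄·s̄ = 2.089 × 3.1625 = 6.6065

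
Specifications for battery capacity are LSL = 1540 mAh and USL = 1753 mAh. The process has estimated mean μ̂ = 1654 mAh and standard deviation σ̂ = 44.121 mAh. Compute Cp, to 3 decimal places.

0.805

Cp = (USL − LSL) / (6σ̂) = (1753 − 1540) / (6 × 44.121) = 213.0000 / 264.7260 = 0.8046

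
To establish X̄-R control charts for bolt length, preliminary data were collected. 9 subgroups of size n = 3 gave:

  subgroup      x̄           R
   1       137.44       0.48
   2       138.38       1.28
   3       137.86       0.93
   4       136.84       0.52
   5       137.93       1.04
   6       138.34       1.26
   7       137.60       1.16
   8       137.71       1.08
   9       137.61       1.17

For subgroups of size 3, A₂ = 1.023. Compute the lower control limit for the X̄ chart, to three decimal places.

X̄̄ = (137.44 + 138.38 + 137.86 + 136.84 + 137.93 + 138.34 + 137.60 + 137.71 + 137.61) / 9 = 1239.7100 / 9 = 137.7456
R̄ = (0.48 + 1.28 + 0.93 + 0.52 + 1.04 + 1.26 + 1.16 + 1.08 + 1.17) / 9 = 8.9200 / 9 = 0.9911
LCL = X̄̄ − A₂·R̄ = 137.7456 − 1.023 × 0.9911 = 136.7316

136.732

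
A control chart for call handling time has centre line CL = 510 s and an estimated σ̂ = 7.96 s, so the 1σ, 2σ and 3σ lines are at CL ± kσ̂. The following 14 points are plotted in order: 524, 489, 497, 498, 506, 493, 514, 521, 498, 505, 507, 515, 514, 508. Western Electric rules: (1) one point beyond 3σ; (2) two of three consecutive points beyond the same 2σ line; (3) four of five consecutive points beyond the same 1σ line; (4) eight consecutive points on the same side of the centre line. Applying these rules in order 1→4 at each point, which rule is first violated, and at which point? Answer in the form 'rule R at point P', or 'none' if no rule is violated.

rule 3 at point 6

Zone of each point (C = within 1σ̂, B = 1σ̂–2σ̂, A = 2σ̂–3σ̂, * = beyond 3σ̂; sign = side of CL): 1:+B, 2:-A, 3:-B, 4:-B, 5:-C, 6:-A, 7:+C, 8:+B, 9:-B, 10:-C, 11:-C, 12:+C, 13:+C, 14:-C
Rule 3 (four of five consecutive points beyond the same 1σ limit) is satisfied at point 6.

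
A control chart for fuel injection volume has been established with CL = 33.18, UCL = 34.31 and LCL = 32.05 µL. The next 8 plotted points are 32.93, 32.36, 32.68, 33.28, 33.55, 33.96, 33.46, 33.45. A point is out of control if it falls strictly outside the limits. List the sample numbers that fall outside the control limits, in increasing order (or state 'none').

All 8 points lie within [32.05, 34.31].

none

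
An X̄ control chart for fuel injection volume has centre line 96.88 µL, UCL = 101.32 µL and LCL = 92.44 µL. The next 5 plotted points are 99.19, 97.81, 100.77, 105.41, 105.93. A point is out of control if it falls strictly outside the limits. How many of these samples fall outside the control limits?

2

Compare each point to [92.44, 101.32]: sample 4 = 105.41 > UCL; sample 5 = 105.93 > UCL.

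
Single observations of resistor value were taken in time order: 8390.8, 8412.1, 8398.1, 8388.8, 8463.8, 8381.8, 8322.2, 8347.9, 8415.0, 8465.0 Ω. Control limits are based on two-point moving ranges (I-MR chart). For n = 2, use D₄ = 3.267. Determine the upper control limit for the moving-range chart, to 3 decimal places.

146.652

Moving ranges: 21.3, 14.0, 9.3, 75.0, 82.0, 59.6, 25.7, 67.1, 50.0; M̄R̄ = 404.0000 / 9 = 44.8889
UCL_MR = D₄·M̄R̄ = 3.267 × 44.8889 = 146.6520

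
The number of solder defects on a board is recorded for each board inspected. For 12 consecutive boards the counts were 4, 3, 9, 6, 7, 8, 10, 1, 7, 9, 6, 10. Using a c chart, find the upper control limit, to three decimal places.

c̄ = (4 + 3 + 9 + 6 + 7 + 8 + 10 + 1 + 7 + 9 + 6 + 10) / 12 = 80 / 12 = 6.6667
UCL = c̄ + 3√c̄ = 6.6667 + 3 × √6.6667 = 6.6667 + 3 × 2.5820 = 14.4126

14.413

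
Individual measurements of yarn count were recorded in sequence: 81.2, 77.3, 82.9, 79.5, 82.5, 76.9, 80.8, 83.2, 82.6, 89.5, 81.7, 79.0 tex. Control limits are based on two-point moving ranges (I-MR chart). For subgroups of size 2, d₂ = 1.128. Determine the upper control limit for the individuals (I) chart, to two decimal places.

X̄ = (81.2 + 77.3 + 82.9 + 79.5 + 82.5 + 76.9 + 80.8 + 83.2 + 82.6 + 89.5 + 81.7 + 79.0) / 12 = 81.4250
Moving ranges: 3.9, 5.6, 3.4, 3.0, 5.6, 3.9, 2.4, 0.6, 6.9, 7.8, 2.7; M̄R̄ = 45.8000 / 11 = 4.1636
UCL = X̄ + 3·M̄R̄/d₂ = 81.4250 + 3 × 4.1636 / 1.128 = 92.4985

92.50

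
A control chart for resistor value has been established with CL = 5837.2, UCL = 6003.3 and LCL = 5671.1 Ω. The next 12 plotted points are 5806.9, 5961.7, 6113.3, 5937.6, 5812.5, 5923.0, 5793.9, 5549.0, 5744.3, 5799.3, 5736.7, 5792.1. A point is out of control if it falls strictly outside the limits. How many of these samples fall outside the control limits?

Compare each point to [5671.1, 6003.3]: sample 3 = 6113.3 > UCL; sample 8 = 5549.0 < LCL.

2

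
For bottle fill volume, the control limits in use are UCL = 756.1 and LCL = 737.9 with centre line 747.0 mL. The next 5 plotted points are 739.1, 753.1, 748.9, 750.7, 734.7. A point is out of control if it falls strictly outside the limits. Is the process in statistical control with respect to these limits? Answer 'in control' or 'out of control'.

out of control

Compare each point to [737.9, 756.1]: sample 5 = 734.7 < LCL.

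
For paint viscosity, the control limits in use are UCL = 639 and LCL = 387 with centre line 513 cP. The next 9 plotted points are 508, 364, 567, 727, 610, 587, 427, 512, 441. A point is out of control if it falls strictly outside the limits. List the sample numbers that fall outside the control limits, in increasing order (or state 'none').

Compare each point to [387, 639]: sample 2 = 364 < LCL; sample 4 = 727 > UCL.

2, 4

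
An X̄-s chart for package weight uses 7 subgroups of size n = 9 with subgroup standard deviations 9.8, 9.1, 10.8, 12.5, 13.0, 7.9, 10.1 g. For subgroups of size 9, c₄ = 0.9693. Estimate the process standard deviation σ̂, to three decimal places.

s̄ = (9.8 + 9.1 + 10.8 + 12.5 + 13.0 + 7.9 + 10.1) / 7 = 10.4571
σ̂ = s̄ / c₄ = 10.4571 / 0.9693 = 10.7883

10.788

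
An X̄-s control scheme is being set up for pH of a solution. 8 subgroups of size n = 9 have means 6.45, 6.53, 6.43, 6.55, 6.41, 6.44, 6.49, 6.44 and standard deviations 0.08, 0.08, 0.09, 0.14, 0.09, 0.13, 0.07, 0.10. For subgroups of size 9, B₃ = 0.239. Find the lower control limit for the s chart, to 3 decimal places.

0.023

s̄ = (0.08 + 0.08 + 0.09 + 0.14 + 0.09 + 0.13 + 0.07 + 0.10) / 8 = 0.0975
LCL_s = B₃·s̄ = 0.239 × 0.0975 = 0.0233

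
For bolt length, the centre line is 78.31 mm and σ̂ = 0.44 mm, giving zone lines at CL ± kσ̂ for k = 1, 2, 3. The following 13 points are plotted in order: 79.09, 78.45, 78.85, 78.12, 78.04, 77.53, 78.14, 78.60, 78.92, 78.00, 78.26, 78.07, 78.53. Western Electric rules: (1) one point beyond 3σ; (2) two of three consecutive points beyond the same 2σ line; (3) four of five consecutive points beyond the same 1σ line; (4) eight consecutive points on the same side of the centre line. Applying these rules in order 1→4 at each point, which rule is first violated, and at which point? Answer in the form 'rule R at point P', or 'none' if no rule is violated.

none

Zone of each point (C = within 1σ̂, B = 1σ̂–2σ̂, A = 2σ̂–3σ̂, * = beyond 3σ̂; sign = side of CL): 1:+B, 2:+C, 3:+B, 4:-C, 5:-C, 6:-B, 7:-C, 8:+C, 9:+B, 10:-C, 11:-C, 12:-C, 13:+C
No rule fires across all 13 points.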